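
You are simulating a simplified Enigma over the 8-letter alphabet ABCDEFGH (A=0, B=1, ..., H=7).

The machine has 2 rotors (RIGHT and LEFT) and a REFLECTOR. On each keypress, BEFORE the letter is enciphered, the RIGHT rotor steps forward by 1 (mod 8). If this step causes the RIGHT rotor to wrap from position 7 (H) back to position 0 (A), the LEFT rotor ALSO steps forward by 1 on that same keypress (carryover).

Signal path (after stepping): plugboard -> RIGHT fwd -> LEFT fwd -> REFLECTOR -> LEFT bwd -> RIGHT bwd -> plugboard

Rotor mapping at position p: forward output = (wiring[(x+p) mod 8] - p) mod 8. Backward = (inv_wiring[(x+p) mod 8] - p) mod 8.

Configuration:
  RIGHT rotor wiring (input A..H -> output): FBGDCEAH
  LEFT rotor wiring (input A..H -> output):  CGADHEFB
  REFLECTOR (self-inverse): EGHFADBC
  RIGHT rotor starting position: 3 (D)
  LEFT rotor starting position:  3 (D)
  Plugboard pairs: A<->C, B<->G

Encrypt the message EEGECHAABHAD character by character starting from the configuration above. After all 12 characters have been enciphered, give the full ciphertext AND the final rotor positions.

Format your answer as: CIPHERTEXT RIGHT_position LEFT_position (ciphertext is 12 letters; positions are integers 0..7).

Answer: GAEAHABBACFB 7 4

Derivation:
Char 1 ('E'): step: R->4, L=3; E->plug->E->R->B->L->E->refl->A->L'->A->R'->B->plug->G
Char 2 ('E'): step: R->5, L=3; E->plug->E->R->E->L->G->refl->B->L'->C->R'->C->plug->A
Char 3 ('G'): step: R->6, L=3; G->plug->B->R->B->L->E->refl->A->L'->A->R'->E->plug->E
Char 4 ('E'): step: R->7, L=3; E->plug->E->R->E->L->G->refl->B->L'->C->R'->C->plug->A
Char 5 ('C'): step: R->0, L->4 (L advanced); C->plug->A->R->F->L->C->refl->H->L'->H->R'->H->plug->H
Char 6 ('H'): step: R->1, L=4; H->plug->H->R->E->L->G->refl->B->L'->C->R'->C->plug->A
Char 7 ('A'): step: R->2, L=4; A->plug->C->R->A->L->D->refl->F->L'->D->R'->G->plug->B
Char 8 ('A'): step: R->3, L=4; A->plug->C->R->B->L->A->refl->E->L'->G->R'->G->plug->B
Char 9 ('B'): step: R->4, L=4; B->plug->G->R->C->L->B->refl->G->L'->E->R'->C->plug->A
Char 10 ('H'): step: R->5, L=4; H->plug->H->R->F->L->C->refl->H->L'->H->R'->A->plug->C
Char 11 ('A'): step: R->6, L=4; A->plug->C->R->H->L->H->refl->C->L'->F->R'->F->plug->F
Char 12 ('D'): step: R->7, L=4; D->plug->D->R->H->L->H->refl->C->L'->F->R'->G->plug->B
Final: ciphertext=GAEAHABBACFB, RIGHT=7, LEFT=4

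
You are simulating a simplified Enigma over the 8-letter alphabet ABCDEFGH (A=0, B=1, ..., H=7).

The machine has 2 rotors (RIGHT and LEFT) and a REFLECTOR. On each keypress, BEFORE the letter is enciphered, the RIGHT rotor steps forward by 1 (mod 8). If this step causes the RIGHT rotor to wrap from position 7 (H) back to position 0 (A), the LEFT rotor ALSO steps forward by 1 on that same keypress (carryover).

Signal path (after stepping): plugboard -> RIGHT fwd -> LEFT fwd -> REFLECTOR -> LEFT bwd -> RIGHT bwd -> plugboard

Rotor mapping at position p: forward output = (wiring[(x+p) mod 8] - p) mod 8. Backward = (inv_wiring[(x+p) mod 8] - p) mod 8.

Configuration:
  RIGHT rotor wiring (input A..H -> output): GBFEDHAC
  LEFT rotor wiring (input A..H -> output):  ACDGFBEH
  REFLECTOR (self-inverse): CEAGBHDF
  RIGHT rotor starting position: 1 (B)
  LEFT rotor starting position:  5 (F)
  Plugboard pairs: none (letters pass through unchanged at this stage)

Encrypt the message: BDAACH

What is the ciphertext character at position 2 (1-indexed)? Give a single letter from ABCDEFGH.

Char 1 ('B'): step: R->2, L=5; B->plug->B->R->C->L->C->refl->A->L'->H->R'->H->plug->H
Char 2 ('D'): step: R->3, L=5; D->plug->D->R->F->L->G->refl->D->L'->D->R'->F->plug->F

F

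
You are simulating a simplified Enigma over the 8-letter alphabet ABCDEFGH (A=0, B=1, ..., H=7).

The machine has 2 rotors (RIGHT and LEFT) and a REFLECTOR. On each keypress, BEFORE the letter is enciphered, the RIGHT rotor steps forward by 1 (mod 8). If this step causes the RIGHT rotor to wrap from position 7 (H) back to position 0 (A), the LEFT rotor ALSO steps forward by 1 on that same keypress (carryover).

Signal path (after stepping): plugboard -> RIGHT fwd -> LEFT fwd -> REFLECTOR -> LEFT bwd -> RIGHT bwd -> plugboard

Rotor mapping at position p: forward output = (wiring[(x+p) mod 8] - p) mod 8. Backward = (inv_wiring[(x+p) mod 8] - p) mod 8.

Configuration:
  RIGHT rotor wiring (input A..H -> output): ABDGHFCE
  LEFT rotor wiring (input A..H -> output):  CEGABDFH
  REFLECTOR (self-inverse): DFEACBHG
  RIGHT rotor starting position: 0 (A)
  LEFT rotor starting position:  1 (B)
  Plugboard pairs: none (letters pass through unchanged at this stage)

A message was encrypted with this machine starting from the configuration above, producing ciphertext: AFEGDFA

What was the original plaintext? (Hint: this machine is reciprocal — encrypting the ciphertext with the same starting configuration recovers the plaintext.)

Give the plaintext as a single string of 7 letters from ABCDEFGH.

Answer: GGDBADD

Derivation:
Char 1 ('A'): step: R->1, L=1; A->plug->A->R->A->L->D->refl->A->L'->D->R'->G->plug->G
Char 2 ('F'): step: R->2, L=1; F->plug->F->R->C->L->H->refl->G->L'->G->R'->G->plug->G
Char 3 ('E'): step: R->3, L=1; E->plug->E->R->B->L->F->refl->B->L'->H->R'->D->plug->D
Char 4 ('G'): step: R->4, L=1; G->plug->G->R->H->L->B->refl->F->L'->B->R'->B->plug->B
Char 5 ('D'): step: R->5, L=1; D->plug->D->R->D->L->A->refl->D->L'->A->R'->A->plug->A
Char 6 ('F'): step: R->6, L=1; F->plug->F->R->A->L->D->refl->A->L'->D->R'->D->plug->D
Char 7 ('A'): step: R->7, L=1; A->plug->A->R->F->L->E->refl->C->L'->E->R'->D->plug->D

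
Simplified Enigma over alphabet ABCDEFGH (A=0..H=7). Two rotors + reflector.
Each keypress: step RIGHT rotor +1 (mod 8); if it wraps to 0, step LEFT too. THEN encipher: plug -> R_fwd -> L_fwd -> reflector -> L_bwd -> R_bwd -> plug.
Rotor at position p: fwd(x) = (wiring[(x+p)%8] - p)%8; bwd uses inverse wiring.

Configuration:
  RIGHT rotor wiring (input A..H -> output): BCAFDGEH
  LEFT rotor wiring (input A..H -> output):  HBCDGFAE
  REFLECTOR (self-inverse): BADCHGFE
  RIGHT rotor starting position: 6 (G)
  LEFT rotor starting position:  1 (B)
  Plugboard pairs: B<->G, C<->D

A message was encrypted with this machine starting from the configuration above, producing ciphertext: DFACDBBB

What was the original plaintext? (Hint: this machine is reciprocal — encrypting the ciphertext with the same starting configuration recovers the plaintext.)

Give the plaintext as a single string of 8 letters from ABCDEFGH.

Char 1 ('D'): step: R->7, L=1; D->plug->C->R->D->L->F->refl->G->L'->H->R'->G->plug->B
Char 2 ('F'): step: R->0, L->2 (L advanced); F->plug->F->R->G->L->F->refl->G->L'->E->R'->G->plug->B
Char 3 ('A'): step: R->1, L=2; A->plug->A->R->B->L->B->refl->A->L'->A->R'->H->plug->H
Char 4 ('C'): step: R->2, L=2; C->plug->D->R->E->L->G->refl->F->L'->G->R'->A->plug->A
Char 5 ('D'): step: R->3, L=2; D->plug->C->R->D->L->D->refl->C->L'->F->R'->H->plug->H
Char 6 ('B'): step: R->4, L=2; B->plug->G->R->E->L->G->refl->F->L'->G->R'->F->plug->F
Char 7 ('B'): step: R->5, L=2; B->plug->G->R->A->L->A->refl->B->L'->B->R'->A->plug->A
Char 8 ('B'): step: R->6, L=2; B->plug->G->R->F->L->C->refl->D->L'->D->R'->C->plug->D

Answer: BBHAHFAD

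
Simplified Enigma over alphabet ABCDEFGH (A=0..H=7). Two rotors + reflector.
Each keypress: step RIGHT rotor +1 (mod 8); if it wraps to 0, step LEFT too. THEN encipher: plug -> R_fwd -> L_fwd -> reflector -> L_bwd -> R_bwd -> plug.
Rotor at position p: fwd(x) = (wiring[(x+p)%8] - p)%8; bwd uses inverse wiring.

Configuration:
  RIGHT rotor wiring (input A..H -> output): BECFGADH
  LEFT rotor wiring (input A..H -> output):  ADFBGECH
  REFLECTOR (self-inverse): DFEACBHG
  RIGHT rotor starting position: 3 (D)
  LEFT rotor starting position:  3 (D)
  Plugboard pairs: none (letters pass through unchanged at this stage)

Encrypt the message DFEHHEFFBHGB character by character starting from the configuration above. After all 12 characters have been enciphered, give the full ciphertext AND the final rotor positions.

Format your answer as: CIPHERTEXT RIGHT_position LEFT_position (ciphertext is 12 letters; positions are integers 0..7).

Char 1 ('D'): step: R->4, L=3; D->plug->D->R->D->L->H->refl->G->L'->A->R'->F->plug->F
Char 2 ('F'): step: R->5, L=3; F->plug->F->R->F->L->F->refl->B->L'->C->R'->C->plug->C
Char 3 ('E'): step: R->6, L=3; E->plug->E->R->E->L->E->refl->C->L'->H->R'->F->plug->F
Char 4 ('H'): step: R->7, L=3; H->plug->H->R->E->L->E->refl->C->L'->H->R'->F->plug->F
Char 5 ('H'): step: R->0, L->4 (L advanced); H->plug->H->R->H->L->F->refl->B->L'->G->R'->E->plug->E
Char 6 ('E'): step: R->1, L=4; E->plug->E->R->H->L->F->refl->B->L'->G->R'->G->plug->G
Char 7 ('F'): step: R->2, L=4; F->plug->F->R->F->L->H->refl->G->L'->C->R'->H->plug->H
Char 8 ('F'): step: R->3, L=4; F->plug->F->R->G->L->B->refl->F->L'->H->R'->H->plug->H
Char 9 ('B'): step: R->4, L=4; B->plug->B->R->E->L->E->refl->C->L'->A->R'->F->plug->F
Char 10 ('H'): step: R->5, L=4; H->plug->H->R->B->L->A->refl->D->L'->D->R'->A->plug->A
Char 11 ('G'): step: R->6, L=4; G->plug->G->R->A->L->C->refl->E->L'->E->R'->E->plug->E
Char 12 ('B'): step: R->7, L=4; B->plug->B->R->C->L->G->refl->H->L'->F->R'->C->plug->C
Final: ciphertext=FCFFEGHHFAEC, RIGHT=7, LEFT=4

Answer: FCFFEGHHFAEC 7 4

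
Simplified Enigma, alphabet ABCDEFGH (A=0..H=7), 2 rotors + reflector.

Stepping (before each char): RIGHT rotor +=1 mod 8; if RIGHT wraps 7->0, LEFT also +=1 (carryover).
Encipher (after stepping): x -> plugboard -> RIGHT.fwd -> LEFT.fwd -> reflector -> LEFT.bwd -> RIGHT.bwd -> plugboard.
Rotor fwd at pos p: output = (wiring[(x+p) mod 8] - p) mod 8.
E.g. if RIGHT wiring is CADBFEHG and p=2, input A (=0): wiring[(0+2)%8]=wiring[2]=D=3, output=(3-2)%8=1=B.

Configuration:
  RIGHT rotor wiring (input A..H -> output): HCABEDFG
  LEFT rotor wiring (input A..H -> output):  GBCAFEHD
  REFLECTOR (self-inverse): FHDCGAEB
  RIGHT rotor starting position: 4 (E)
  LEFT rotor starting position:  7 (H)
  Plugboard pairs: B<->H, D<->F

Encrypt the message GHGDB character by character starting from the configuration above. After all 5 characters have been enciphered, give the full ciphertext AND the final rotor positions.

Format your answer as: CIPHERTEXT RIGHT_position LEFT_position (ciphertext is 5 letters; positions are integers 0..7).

Char 1 ('G'): step: R->5, L=7; G->plug->G->R->E->L->B->refl->H->L'->B->R'->C->plug->C
Char 2 ('H'): step: R->6, L=7; H->plug->B->R->A->L->E->refl->G->L'->F->R'->H->plug->B
Char 3 ('G'): step: R->7, L=7; G->plug->G->R->E->L->B->refl->H->L'->B->R'->D->plug->F
Char 4 ('D'): step: R->0, L->0 (L advanced); D->plug->F->R->D->L->A->refl->F->L'->E->R'->E->plug->E
Char 5 ('B'): step: R->1, L=0; B->plug->H->R->G->L->H->refl->B->L'->B->R'->A->plug->A
Final: ciphertext=CBFEA, RIGHT=1, LEFT=0

Answer: CBFEA 1 0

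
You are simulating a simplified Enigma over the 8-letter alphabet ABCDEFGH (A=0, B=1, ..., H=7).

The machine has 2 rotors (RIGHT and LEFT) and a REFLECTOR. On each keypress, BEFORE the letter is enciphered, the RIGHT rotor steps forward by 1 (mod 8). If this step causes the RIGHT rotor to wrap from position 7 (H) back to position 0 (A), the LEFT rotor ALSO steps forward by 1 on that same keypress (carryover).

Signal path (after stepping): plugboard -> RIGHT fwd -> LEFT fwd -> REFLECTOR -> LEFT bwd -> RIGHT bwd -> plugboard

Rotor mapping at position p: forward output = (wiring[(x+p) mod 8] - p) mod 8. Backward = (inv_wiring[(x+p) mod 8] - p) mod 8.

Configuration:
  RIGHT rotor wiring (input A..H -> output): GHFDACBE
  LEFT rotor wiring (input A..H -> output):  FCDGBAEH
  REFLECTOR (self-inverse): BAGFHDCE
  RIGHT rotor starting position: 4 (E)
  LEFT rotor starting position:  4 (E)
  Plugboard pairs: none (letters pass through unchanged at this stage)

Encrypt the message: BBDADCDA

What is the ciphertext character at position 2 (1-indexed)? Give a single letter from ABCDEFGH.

Char 1 ('B'): step: R->5, L=4; B->plug->B->R->E->L->B->refl->A->L'->C->R'->E->plug->E
Char 2 ('B'): step: R->6, L=4; B->plug->B->R->G->L->H->refl->E->L'->B->R'->D->plug->D

D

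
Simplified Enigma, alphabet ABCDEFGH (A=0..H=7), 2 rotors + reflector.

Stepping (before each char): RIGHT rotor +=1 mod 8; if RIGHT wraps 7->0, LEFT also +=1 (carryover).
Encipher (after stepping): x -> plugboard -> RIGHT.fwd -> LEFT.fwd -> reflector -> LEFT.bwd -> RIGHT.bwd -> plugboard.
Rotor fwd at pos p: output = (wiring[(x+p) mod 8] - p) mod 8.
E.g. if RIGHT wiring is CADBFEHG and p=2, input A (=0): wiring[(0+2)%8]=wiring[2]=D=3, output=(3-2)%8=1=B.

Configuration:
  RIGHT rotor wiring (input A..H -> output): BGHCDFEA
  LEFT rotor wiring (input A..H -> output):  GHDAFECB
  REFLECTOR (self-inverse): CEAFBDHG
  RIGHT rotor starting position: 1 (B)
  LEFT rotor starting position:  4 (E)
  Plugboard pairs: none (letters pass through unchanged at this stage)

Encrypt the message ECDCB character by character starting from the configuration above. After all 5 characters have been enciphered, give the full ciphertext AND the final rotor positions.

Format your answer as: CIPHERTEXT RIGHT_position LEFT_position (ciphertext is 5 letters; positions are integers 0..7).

Char 1 ('E'): step: R->2, L=4; E->plug->E->R->C->L->G->refl->H->L'->G->R'->F->plug->F
Char 2 ('C'): step: R->3, L=4; C->plug->C->R->C->L->G->refl->H->L'->G->R'->F->plug->F
Char 3 ('D'): step: R->4, L=4; D->plug->D->R->E->L->C->refl->A->L'->B->R'->B->plug->B
Char 4 ('C'): step: R->5, L=4; C->plug->C->R->D->L->F->refl->D->L'->F->R'->G->plug->G
Char 5 ('B'): step: R->6, L=4; B->plug->B->R->C->L->G->refl->H->L'->G->R'->A->plug->A
Final: ciphertext=FFBGA, RIGHT=6, LEFT=4

Answer: FFBGA 6 4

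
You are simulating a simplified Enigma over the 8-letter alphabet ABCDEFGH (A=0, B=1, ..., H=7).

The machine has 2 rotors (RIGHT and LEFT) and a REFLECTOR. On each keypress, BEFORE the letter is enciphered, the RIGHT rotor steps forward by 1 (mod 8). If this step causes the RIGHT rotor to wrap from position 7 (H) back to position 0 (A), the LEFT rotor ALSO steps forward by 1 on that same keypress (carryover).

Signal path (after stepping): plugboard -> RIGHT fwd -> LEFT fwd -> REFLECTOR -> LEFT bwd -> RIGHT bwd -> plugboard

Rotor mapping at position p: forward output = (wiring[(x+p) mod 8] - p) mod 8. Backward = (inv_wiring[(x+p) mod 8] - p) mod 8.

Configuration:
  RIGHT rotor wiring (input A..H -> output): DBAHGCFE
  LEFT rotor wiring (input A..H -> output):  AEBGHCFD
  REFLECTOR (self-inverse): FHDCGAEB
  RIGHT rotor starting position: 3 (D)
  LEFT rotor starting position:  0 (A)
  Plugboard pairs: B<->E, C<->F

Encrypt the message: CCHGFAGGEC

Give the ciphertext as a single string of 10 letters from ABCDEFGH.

Answer: BHBDBFCCDA

Derivation:
Char 1 ('C'): step: R->4, L=0; C->plug->F->R->F->L->C->refl->D->L'->H->R'->E->plug->B
Char 2 ('C'): step: R->5, L=0; C->plug->F->R->D->L->G->refl->E->L'->B->R'->H->plug->H
Char 3 ('H'): step: R->6, L=0; H->plug->H->R->E->L->H->refl->B->L'->C->R'->E->plug->B
Char 4 ('G'): step: R->7, L=0; G->plug->G->R->D->L->G->refl->E->L'->B->R'->D->plug->D
Char 5 ('F'): step: R->0, L->1 (L advanced); F->plug->C->R->A->L->D->refl->C->L'->G->R'->E->plug->B
Char 6 ('A'): step: R->1, L=1; A->plug->A->R->A->L->D->refl->C->L'->G->R'->C->plug->F
Char 7 ('G'): step: R->2, L=1; G->plug->G->R->B->L->A->refl->F->L'->C->R'->F->plug->C
Char 8 ('G'): step: R->3, L=1; G->plug->G->R->G->L->C->refl->D->L'->A->R'->F->plug->C
Char 9 ('E'): step: R->4, L=1; E->plug->B->R->G->L->C->refl->D->L'->A->R'->D->plug->D
Char 10 ('C'): step: R->5, L=1; C->plug->F->R->D->L->G->refl->E->L'->F->R'->A->plug->A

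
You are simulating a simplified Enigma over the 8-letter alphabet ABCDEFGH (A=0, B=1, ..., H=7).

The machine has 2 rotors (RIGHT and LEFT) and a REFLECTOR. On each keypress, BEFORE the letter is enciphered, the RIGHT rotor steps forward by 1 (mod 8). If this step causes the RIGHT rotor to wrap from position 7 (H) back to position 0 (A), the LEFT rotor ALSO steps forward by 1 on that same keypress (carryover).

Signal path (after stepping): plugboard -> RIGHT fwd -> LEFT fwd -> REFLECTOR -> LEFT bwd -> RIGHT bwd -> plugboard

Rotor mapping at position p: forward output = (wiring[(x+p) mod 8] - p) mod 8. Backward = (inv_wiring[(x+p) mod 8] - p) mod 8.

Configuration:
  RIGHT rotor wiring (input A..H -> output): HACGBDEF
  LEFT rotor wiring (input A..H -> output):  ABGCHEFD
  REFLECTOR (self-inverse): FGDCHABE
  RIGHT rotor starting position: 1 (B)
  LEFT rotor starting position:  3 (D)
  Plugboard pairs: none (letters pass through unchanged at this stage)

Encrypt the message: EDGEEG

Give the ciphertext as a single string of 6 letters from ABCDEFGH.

Answer: HCHBHH

Derivation:
Char 1 ('E'): step: R->2, L=3; E->plug->E->R->C->L->B->refl->G->L'->G->R'->H->plug->H
Char 2 ('D'): step: R->3, L=3; D->plug->D->R->B->L->E->refl->H->L'->A->R'->C->plug->C
Char 3 ('G'): step: R->4, L=3; G->plug->G->R->G->L->G->refl->B->L'->C->R'->H->plug->H
Char 4 ('E'): step: R->5, L=3; E->plug->E->R->D->L->C->refl->D->L'->H->R'->B->plug->B
Char 5 ('E'): step: R->6, L=3; E->plug->E->R->E->L->A->refl->F->L'->F->R'->H->plug->H
Char 6 ('G'): step: R->7, L=3; G->plug->G->R->E->L->A->refl->F->L'->F->R'->H->plug->H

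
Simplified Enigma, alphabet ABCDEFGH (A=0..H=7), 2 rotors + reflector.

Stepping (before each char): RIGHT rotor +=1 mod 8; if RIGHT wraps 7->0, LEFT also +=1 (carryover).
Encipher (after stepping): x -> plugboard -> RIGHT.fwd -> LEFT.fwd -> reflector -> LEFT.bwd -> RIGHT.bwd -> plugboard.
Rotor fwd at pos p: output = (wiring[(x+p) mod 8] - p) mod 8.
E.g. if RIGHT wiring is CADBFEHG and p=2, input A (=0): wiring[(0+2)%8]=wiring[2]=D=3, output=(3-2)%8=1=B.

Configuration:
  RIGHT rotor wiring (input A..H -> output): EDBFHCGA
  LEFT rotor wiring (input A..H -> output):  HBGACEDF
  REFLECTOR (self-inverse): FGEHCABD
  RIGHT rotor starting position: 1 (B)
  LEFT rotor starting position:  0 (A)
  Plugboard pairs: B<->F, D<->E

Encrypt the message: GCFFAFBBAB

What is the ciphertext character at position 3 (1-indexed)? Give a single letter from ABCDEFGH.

Char 1 ('G'): step: R->2, L=0; G->plug->G->R->C->L->G->refl->B->L'->B->R'->H->plug->H
Char 2 ('C'): step: R->3, L=0; C->plug->C->R->H->L->F->refl->A->L'->D->R'->D->plug->E
Char 3 ('F'): step: R->4, L=0; F->plug->B->R->G->L->D->refl->H->L'->A->R'->E->plug->D

D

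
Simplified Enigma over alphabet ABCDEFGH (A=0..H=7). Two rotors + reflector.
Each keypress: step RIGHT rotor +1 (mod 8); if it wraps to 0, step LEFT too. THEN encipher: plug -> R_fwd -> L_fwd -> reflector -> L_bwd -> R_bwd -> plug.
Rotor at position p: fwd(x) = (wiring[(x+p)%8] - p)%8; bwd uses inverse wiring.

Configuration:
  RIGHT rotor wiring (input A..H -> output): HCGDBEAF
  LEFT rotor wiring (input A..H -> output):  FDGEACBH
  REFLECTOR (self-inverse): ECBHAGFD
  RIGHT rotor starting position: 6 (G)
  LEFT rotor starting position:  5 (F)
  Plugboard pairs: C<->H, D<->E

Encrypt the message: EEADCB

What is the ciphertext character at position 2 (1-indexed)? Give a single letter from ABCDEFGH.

Char 1 ('E'): step: R->7, L=5; E->plug->D->R->H->L->D->refl->H->L'->G->R'->A->plug->A
Char 2 ('E'): step: R->0, L->6 (L advanced); E->plug->D->R->D->L->F->refl->G->L'->F->R'->H->plug->C

C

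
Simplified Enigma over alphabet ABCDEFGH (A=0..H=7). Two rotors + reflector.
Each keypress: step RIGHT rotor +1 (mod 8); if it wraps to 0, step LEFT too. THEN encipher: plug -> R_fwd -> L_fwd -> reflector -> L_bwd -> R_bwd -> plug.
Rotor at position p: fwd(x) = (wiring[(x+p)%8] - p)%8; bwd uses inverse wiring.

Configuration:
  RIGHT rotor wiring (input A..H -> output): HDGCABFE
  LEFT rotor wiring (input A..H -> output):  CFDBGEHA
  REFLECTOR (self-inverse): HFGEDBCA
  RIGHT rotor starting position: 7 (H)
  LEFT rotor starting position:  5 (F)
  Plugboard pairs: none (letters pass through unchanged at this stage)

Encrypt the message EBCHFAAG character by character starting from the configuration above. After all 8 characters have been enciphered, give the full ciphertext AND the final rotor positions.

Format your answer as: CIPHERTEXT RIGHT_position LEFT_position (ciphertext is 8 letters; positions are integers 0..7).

Char 1 ('E'): step: R->0, L->6 (L advanced); E->plug->E->R->A->L->B->refl->F->L'->E->R'->H->plug->H
Char 2 ('B'): step: R->1, L=6; B->plug->B->R->F->L->D->refl->E->L'->C->R'->A->plug->A
Char 3 ('C'): step: R->2, L=6; C->plug->C->R->G->L->A->refl->H->L'->D->R'->E->plug->E
Char 4 ('H'): step: R->3, L=6; H->plug->H->R->D->L->H->refl->A->L'->G->R'->C->plug->C
Char 5 ('F'): step: R->4, L=6; F->plug->F->R->H->L->G->refl->C->L'->B->R'->C->plug->C
Char 6 ('A'): step: R->5, L=6; A->plug->A->R->E->L->F->refl->B->L'->A->R'->B->plug->B
Char 7 ('A'): step: R->6, L=6; A->plug->A->R->H->L->G->refl->C->L'->B->R'->C->plug->C
Char 8 ('G'): step: R->7, L=6; G->plug->G->R->C->L->E->refl->D->L'->F->R'->A->plug->A
Final: ciphertext=HAECCBCA, RIGHT=7, LEFT=6

Answer: HAECCBCA 7 6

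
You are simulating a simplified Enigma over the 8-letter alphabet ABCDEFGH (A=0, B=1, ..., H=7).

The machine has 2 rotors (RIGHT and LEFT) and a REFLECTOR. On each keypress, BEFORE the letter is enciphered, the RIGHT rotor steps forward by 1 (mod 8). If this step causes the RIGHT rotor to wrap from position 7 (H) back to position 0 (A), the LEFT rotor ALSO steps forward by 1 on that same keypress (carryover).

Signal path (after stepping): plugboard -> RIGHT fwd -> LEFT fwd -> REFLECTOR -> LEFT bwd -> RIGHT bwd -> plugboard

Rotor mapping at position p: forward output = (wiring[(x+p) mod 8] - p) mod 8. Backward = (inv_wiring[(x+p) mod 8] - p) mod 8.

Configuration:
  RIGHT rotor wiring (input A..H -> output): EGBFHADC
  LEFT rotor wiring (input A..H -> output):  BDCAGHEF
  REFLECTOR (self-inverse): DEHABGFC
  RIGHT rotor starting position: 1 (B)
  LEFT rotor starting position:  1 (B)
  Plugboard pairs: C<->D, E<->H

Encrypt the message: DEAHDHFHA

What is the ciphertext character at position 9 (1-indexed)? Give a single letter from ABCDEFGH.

Char 1 ('D'): step: R->2, L=1; D->plug->C->R->F->L->D->refl->A->L'->H->R'->A->plug->A
Char 2 ('E'): step: R->3, L=1; E->plug->H->R->G->L->E->refl->B->L'->B->R'->F->plug->F
Char 3 ('A'): step: R->4, L=1; A->plug->A->R->D->L->F->refl->G->L'->E->R'->B->plug->B
Char 4 ('H'): step: R->5, L=1; H->plug->E->R->B->L->B->refl->E->L'->G->R'->B->plug->B
Char 5 ('D'): step: R->6, L=1; D->plug->C->R->G->L->E->refl->B->L'->B->R'->G->plug->G
Char 6 ('H'): step: R->7, L=1; H->plug->E->R->G->L->E->refl->B->L'->B->R'->G->plug->G
Char 7 ('F'): step: R->0, L->2 (L advanced); F->plug->F->R->A->L->A->refl->D->L'->F->R'->D->plug->C
Char 8 ('H'): step: R->1, L=2; H->plug->E->R->H->L->B->refl->E->L'->C->R'->F->plug->F
Char 9 ('A'): step: R->2, L=2; A->plug->A->R->H->L->B->refl->E->L'->C->R'->G->plug->G

G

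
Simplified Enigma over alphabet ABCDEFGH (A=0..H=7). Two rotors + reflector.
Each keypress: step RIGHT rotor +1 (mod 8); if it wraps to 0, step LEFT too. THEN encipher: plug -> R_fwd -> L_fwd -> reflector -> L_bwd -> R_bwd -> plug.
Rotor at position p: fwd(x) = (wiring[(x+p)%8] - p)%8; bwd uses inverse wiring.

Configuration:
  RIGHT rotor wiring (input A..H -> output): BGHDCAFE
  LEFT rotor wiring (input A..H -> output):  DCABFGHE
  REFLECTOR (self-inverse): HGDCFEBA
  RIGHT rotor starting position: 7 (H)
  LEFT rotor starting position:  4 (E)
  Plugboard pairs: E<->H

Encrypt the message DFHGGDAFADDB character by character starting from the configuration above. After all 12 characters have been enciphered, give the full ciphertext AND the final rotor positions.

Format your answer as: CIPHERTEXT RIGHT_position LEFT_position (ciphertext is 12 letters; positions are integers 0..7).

Answer: FBCADGEDFEGF 3 6

Derivation:
Char 1 ('D'): step: R->0, L->5 (L advanced); D->plug->D->R->D->L->G->refl->B->L'->A->R'->F->plug->F
Char 2 ('F'): step: R->1, L=5; F->plug->F->R->E->L->F->refl->E->L'->G->R'->B->plug->B
Char 3 ('H'): step: R->2, L=5; H->plug->E->R->D->L->G->refl->B->L'->A->R'->C->plug->C
Char 4 ('G'): step: R->3, L=5; G->plug->G->R->D->L->G->refl->B->L'->A->R'->A->plug->A
Char 5 ('G'): step: R->4, L=5; G->plug->G->R->D->L->G->refl->B->L'->A->R'->D->plug->D
Char 6 ('D'): step: R->5, L=5; D->plug->D->R->E->L->F->refl->E->L'->G->R'->G->plug->G
Char 7 ('A'): step: R->6, L=5; A->plug->A->R->H->L->A->refl->H->L'->C->R'->H->plug->E
Char 8 ('F'): step: R->7, L=5; F->plug->F->R->D->L->G->refl->B->L'->A->R'->D->plug->D
Char 9 ('A'): step: R->0, L->6 (L advanced); A->plug->A->R->B->L->G->refl->B->L'->A->R'->F->plug->F
Char 10 ('D'): step: R->1, L=6; D->plug->D->R->B->L->G->refl->B->L'->A->R'->H->plug->E
Char 11 ('D'): step: R->2, L=6; D->plug->D->R->G->L->H->refl->A->L'->H->R'->G->plug->G
Char 12 ('B'): step: R->3, L=6; B->plug->B->R->H->L->A->refl->H->L'->G->R'->F->plug->F
Final: ciphertext=FBCADGEDFEGF, RIGHT=3, LEFT=6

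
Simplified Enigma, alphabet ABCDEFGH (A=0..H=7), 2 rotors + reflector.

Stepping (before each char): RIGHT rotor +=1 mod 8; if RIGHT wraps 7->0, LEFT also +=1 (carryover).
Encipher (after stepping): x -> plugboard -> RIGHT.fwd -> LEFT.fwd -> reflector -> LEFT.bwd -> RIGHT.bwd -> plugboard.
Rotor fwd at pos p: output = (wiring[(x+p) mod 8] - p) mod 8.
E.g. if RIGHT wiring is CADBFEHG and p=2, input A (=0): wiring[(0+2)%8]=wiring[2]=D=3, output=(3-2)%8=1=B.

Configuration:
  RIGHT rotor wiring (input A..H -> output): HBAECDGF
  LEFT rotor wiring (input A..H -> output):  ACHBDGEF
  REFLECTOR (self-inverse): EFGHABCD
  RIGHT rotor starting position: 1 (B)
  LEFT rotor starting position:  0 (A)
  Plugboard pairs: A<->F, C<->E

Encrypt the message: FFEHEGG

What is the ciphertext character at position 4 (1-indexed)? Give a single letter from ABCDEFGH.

Char 1 ('F'): step: R->2, L=0; F->plug->A->R->G->L->E->refl->A->L'->A->R'->C->plug->E
Char 2 ('F'): step: R->3, L=0; F->plug->A->R->B->L->C->refl->G->L'->F->R'->H->plug->H
Char 3 ('E'): step: R->4, L=0; E->plug->C->R->C->L->H->refl->D->L'->E->R'->G->plug->G
Char 4 ('H'): step: R->5, L=0; H->plug->H->R->F->L->G->refl->C->L'->B->R'->B->plug->B

B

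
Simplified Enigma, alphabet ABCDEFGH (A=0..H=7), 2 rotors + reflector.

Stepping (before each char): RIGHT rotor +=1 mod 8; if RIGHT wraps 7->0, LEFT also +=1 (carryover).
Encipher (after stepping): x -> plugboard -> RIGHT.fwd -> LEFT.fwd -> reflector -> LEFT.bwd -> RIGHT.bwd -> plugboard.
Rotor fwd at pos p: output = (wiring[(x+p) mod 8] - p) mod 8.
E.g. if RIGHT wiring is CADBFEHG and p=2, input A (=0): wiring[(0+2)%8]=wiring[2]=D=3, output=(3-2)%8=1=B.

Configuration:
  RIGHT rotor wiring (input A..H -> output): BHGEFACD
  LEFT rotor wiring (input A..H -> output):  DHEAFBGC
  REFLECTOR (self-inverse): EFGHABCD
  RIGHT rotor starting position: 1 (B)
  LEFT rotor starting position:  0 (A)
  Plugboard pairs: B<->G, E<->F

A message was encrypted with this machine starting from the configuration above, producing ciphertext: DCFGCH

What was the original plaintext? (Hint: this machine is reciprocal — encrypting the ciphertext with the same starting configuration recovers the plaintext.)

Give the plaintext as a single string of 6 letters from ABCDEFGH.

Char 1 ('D'): step: R->2, L=0; D->plug->D->R->G->L->G->refl->C->L'->H->R'->G->plug->B
Char 2 ('C'): step: R->3, L=0; C->plug->C->R->F->L->B->refl->F->L'->E->R'->G->plug->B
Char 3 ('F'): step: R->4, L=0; F->plug->E->R->F->L->B->refl->F->L'->E->R'->B->plug->G
Char 4 ('G'): step: R->5, L=0; G->plug->B->R->F->L->B->refl->F->L'->E->R'->D->plug->D
Char 5 ('C'): step: R->6, L=0; C->plug->C->R->D->L->A->refl->E->L'->C->R'->H->plug->H
Char 6 ('H'): step: R->7, L=0; H->plug->H->R->D->L->A->refl->E->L'->C->R'->B->plug->G

Answer: BBGDHG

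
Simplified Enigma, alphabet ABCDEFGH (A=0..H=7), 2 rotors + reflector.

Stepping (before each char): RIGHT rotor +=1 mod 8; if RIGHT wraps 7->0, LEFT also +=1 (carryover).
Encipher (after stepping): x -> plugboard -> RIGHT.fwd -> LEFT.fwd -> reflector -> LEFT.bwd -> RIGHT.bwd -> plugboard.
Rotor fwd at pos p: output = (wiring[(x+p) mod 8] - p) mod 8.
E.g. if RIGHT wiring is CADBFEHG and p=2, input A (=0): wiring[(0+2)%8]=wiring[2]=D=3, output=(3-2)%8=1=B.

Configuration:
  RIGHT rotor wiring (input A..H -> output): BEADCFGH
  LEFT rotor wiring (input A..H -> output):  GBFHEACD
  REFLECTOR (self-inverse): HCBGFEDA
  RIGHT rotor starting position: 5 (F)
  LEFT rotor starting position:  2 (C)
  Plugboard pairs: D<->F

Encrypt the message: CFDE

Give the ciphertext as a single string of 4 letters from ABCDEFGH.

Answer: AGGA

Derivation:
Char 1 ('C'): step: R->6, L=2; C->plug->C->R->D->L->G->refl->D->L'->A->R'->A->plug->A
Char 2 ('F'): step: R->7, L=2; F->plug->D->R->B->L->F->refl->E->L'->G->R'->G->plug->G
Char 3 ('D'): step: R->0, L->3 (L advanced); D->plug->F->R->F->L->D->refl->G->L'->G->R'->G->plug->G
Char 4 ('E'): step: R->1, L=3; E->plug->E->R->E->L->A->refl->H->L'->D->R'->A->plug->A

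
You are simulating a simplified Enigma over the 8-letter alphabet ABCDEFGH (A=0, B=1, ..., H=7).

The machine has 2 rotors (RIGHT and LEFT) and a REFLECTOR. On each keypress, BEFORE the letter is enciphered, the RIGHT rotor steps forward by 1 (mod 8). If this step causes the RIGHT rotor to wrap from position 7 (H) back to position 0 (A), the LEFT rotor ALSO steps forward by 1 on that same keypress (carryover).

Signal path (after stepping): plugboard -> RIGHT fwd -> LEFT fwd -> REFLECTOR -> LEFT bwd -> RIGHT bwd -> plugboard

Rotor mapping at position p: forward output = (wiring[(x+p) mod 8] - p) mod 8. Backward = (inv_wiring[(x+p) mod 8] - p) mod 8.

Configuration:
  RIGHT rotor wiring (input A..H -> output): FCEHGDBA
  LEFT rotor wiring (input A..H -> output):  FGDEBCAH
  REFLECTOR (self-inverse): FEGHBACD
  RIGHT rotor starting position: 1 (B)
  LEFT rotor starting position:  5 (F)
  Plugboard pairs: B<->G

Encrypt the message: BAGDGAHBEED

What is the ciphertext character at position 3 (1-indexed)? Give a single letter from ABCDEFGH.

Char 1 ('B'): step: R->2, L=5; B->plug->G->R->D->L->A->refl->F->L'->A->R'->H->plug->H
Char 2 ('A'): step: R->3, L=5; A->plug->A->R->E->L->B->refl->E->L'->H->R'->G->plug->B
Char 3 ('G'): step: R->4, L=5; G->plug->B->R->H->L->E->refl->B->L'->E->R'->D->plug->D

D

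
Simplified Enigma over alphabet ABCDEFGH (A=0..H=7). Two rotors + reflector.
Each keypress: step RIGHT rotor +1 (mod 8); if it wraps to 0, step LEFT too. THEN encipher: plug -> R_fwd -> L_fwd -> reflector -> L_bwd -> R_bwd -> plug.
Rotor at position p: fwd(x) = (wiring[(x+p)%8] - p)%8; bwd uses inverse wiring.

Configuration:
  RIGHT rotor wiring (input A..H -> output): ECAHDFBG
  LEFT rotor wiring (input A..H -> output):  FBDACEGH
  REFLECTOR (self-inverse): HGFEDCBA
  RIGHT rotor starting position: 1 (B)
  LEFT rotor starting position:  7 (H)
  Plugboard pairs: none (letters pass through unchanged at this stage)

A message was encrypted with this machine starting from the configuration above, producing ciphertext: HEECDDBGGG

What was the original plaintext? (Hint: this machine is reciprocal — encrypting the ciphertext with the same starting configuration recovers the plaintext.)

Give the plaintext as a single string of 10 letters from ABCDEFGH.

Char 1 ('H'): step: R->2, L=7; H->plug->H->R->A->L->A->refl->H->L'->H->R'->E->plug->E
Char 2 ('E'): step: R->3, L=7; E->plug->E->R->D->L->E->refl->D->L'->F->R'->H->plug->H
Char 3 ('E'): step: R->4, L=7; E->plug->E->R->A->L->A->refl->H->L'->H->R'->A->plug->A
Char 4 ('C'): step: R->5, L=7; C->plug->C->R->B->L->G->refl->B->L'->E->R'->B->plug->B
Char 5 ('D'): step: R->6, L=7; D->plug->D->R->E->L->B->refl->G->L'->B->R'->F->plug->F
Char 6 ('D'): step: R->7, L=7; D->plug->D->R->B->L->G->refl->B->L'->E->R'->F->plug->F
Char 7 ('B'): step: R->0, L->0 (L advanced); B->plug->B->R->C->L->D->refl->E->L'->F->R'->F->plug->F
Char 8 ('G'): step: R->1, L=0; G->plug->G->R->F->L->E->refl->D->L'->C->R'->D->plug->D
Char 9 ('G'): step: R->2, L=0; G->plug->G->R->C->L->D->refl->E->L'->F->R'->B->plug->B
Char 10 ('G'): step: R->3, L=0; G->plug->G->R->H->L->H->refl->A->L'->D->R'->E->plug->E

Answer: EHABFFFDBE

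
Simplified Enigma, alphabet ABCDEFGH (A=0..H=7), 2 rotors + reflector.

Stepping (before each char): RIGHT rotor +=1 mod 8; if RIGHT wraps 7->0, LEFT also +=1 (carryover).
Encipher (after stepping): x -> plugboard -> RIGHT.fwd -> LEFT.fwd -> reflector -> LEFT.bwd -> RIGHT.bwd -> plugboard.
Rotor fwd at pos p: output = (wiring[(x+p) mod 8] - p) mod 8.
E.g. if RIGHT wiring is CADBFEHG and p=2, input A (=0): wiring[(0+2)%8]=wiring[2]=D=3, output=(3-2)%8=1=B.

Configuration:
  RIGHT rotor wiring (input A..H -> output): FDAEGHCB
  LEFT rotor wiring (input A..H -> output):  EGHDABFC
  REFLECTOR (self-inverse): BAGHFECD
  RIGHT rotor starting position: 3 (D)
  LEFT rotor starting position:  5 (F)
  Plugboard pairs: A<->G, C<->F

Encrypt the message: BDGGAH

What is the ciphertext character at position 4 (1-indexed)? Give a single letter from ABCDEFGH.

Char 1 ('B'): step: R->4, L=5; B->plug->B->R->D->L->H->refl->D->L'->H->R'->F->plug->C
Char 2 ('D'): step: R->5, L=5; D->plug->D->R->A->L->E->refl->F->L'->C->R'->A->plug->G
Char 3 ('G'): step: R->6, L=5; G->plug->A->R->E->L->B->refl->A->L'->B->R'->H->plug->H
Char 4 ('G'): step: R->7, L=5; G->plug->A->R->C->L->F->refl->E->L'->A->R'->G->plug->A

A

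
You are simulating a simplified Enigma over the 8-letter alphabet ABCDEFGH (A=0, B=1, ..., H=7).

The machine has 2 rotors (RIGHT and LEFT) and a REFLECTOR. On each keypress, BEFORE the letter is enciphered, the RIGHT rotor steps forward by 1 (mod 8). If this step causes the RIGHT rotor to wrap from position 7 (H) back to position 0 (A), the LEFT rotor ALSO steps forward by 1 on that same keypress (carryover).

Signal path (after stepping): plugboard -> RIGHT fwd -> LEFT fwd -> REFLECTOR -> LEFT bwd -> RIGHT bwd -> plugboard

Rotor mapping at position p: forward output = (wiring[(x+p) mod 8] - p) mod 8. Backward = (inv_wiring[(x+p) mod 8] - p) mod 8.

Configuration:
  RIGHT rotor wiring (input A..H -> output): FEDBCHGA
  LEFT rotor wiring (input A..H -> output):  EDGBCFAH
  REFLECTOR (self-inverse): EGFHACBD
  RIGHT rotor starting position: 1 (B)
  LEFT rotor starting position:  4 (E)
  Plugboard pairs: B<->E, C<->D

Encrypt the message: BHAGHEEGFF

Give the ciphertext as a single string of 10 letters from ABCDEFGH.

Answer: HGGAAHAEDE

Derivation:
Char 1 ('B'): step: R->2, L=4; B->plug->E->R->E->L->A->refl->E->L'->C->R'->H->plug->H
Char 2 ('H'): step: R->3, L=4; H->plug->H->R->A->L->G->refl->B->L'->B->R'->G->plug->G
Char 3 ('A'): step: R->4, L=4; A->plug->A->R->G->L->C->refl->F->L'->H->R'->G->plug->G
Char 4 ('G'): step: R->5, L=4; G->plug->G->R->E->L->A->refl->E->L'->C->R'->A->plug->A
Char 5 ('H'): step: R->6, L=4; H->plug->H->R->B->L->B->refl->G->L'->A->R'->A->plug->A
Char 6 ('E'): step: R->7, L=4; E->plug->B->R->G->L->C->refl->F->L'->H->R'->H->plug->H
Char 7 ('E'): step: R->0, L->5 (L advanced); E->plug->B->R->E->L->G->refl->B->L'->F->R'->A->plug->A
Char 8 ('G'): step: R->1, L=5; G->plug->G->R->H->L->F->refl->C->L'->C->R'->B->plug->E
Char 9 ('F'): step: R->2, L=5; F->plug->F->R->G->L->E->refl->A->L'->A->R'->C->plug->D
Char 10 ('F'): step: R->3, L=5; F->plug->F->R->C->L->C->refl->F->L'->H->R'->B->plug->E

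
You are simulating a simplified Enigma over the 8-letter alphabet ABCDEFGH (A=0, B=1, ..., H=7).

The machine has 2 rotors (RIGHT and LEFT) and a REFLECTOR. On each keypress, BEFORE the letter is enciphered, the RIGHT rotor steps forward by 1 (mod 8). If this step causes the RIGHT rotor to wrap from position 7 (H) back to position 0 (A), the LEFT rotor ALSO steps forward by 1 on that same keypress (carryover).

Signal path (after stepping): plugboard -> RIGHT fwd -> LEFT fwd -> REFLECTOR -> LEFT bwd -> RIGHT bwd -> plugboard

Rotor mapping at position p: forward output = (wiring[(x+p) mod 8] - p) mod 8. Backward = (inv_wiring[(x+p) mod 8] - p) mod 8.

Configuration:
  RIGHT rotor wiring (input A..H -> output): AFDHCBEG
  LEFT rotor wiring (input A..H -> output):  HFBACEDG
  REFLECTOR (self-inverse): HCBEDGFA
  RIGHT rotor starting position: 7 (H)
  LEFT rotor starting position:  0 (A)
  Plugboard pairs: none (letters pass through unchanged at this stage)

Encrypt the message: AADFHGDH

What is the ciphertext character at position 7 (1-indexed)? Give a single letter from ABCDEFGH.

Char 1 ('A'): step: R->0, L->1 (L advanced); A->plug->A->R->A->L->E->refl->D->L'->E->R'->G->plug->G
Char 2 ('A'): step: R->1, L=1; A->plug->A->R->E->L->D->refl->E->L'->A->R'->E->plug->E
Char 3 ('D'): step: R->2, L=1; D->plug->D->R->H->L->G->refl->F->L'->G->R'->G->plug->G
Char 4 ('F'): step: R->3, L=1; F->plug->F->R->F->L->C->refl->B->L'->D->R'->E->plug->E
Char 5 ('H'): step: R->4, L=1; H->plug->H->R->D->L->B->refl->C->L'->F->R'->B->plug->B
Char 6 ('G'): step: R->5, L=1; G->plug->G->R->C->L->H->refl->A->L'->B->R'->C->plug->C
Char 7 ('D'): step: R->6, L=1; D->plug->D->R->H->L->G->refl->F->L'->G->R'->A->plug->A

A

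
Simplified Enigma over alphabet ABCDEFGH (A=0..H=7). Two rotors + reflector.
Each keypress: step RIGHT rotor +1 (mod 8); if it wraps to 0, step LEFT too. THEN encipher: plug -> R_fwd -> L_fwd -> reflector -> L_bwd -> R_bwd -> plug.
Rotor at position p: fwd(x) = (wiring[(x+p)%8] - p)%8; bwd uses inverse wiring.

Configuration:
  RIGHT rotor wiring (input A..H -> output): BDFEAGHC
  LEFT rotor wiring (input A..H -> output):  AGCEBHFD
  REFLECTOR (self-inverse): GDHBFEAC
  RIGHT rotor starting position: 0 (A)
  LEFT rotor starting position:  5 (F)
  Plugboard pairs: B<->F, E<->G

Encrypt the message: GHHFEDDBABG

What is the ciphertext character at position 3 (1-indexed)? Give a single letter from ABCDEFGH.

Char 1 ('G'): step: R->1, L=5; G->plug->E->R->F->L->F->refl->E->L'->H->R'->D->plug->D
Char 2 ('H'): step: R->2, L=5; H->plug->H->R->B->L->A->refl->G->L'->C->R'->B->plug->F
Char 3 ('H'): step: R->3, L=5; H->plug->H->R->C->L->G->refl->A->L'->B->R'->A->plug->A

A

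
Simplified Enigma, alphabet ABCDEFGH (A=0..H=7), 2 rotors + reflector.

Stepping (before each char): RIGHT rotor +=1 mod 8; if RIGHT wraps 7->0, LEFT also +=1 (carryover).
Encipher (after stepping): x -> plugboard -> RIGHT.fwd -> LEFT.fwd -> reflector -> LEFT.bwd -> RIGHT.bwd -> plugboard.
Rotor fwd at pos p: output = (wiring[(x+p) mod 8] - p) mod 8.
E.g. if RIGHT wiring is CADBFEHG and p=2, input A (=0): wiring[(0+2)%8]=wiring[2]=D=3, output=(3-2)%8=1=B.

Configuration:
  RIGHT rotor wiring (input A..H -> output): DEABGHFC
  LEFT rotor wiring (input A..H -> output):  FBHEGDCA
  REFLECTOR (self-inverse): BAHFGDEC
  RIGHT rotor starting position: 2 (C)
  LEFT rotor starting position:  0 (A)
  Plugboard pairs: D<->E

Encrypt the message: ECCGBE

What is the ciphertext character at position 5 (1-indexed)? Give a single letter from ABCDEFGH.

Char 1 ('E'): step: R->3, L=0; E->plug->D->R->C->L->H->refl->C->L'->G->R'->A->plug->A
Char 2 ('C'): step: R->4, L=0; C->plug->C->R->B->L->B->refl->A->L'->H->R'->E->plug->D
Char 3 ('C'): step: R->5, L=0; C->plug->C->R->F->L->D->refl->F->L'->A->R'->B->plug->B
Char 4 ('G'): step: R->6, L=0; G->plug->G->R->A->L->F->refl->D->L'->F->R'->C->plug->C
Char 5 ('B'): step: R->7, L=0; B->plug->B->R->E->L->G->refl->E->L'->D->R'->A->plug->A

A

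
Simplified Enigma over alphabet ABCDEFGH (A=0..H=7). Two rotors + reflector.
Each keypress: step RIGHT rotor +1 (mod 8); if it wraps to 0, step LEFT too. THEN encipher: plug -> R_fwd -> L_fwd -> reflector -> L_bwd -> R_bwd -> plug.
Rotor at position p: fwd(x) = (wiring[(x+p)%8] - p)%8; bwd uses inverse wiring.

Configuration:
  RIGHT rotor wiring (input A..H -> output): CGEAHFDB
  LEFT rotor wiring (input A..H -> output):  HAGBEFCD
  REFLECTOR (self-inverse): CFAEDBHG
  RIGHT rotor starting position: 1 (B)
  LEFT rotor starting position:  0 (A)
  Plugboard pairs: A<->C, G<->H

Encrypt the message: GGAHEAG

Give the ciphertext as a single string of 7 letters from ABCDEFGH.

Answer: FEGDHGF

Derivation:
Char 1 ('G'): step: R->2, L=0; G->plug->H->R->E->L->E->refl->D->L'->H->R'->F->plug->F
Char 2 ('G'): step: R->3, L=0; G->plug->H->R->B->L->A->refl->C->L'->G->R'->E->plug->E
Char 3 ('A'): step: R->4, L=0; A->plug->C->R->H->L->D->refl->E->L'->E->R'->H->plug->G
Char 4 ('H'): step: R->5, L=0; H->plug->G->R->D->L->B->refl->F->L'->F->R'->D->plug->D
Char 5 ('E'): step: R->6, L=0; E->plug->E->R->G->L->C->refl->A->L'->B->R'->G->plug->H
Char 6 ('A'): step: R->7, L=0; A->plug->C->R->H->L->D->refl->E->L'->E->R'->H->plug->G
Char 7 ('G'): step: R->0, L->1 (L advanced); G->plug->H->R->B->L->F->refl->B->L'->F->R'->F->plug->F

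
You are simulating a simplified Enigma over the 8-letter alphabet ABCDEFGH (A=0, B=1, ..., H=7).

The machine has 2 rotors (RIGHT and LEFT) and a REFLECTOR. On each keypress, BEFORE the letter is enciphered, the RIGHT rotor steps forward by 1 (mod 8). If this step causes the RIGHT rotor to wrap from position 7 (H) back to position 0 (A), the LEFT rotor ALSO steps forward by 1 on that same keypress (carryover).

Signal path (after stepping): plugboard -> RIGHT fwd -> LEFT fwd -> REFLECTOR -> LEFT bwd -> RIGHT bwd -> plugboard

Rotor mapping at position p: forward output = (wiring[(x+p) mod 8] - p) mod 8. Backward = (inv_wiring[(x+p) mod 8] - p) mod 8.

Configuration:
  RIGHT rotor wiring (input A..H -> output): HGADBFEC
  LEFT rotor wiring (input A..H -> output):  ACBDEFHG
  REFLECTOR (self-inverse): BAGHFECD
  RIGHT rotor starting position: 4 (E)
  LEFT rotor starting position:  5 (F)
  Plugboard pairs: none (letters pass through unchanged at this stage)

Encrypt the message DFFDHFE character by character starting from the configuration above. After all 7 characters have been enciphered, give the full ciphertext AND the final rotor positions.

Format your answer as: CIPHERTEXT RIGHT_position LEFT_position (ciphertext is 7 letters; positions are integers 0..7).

Answer: ABBFCBF 3 6

Derivation:
Char 1 ('D'): step: R->5, L=5; D->plug->D->R->C->L->B->refl->A->L'->A->R'->A->plug->A
Char 2 ('F'): step: R->6, L=5; F->plug->F->R->F->L->E->refl->F->L'->E->R'->B->plug->B
Char 3 ('F'): step: R->7, L=5; F->plug->F->R->C->L->B->refl->A->L'->A->R'->B->plug->B
Char 4 ('D'): step: R->0, L->6 (L advanced); D->plug->D->R->D->L->E->refl->F->L'->F->R'->F->plug->F
Char 5 ('H'): step: R->1, L=6; H->plug->H->R->G->L->G->refl->C->L'->C->R'->C->plug->C
Char 6 ('F'): step: R->2, L=6; F->plug->F->R->A->L->B->refl->A->L'->B->R'->B->plug->B
Char 7 ('E'): step: R->3, L=6; E->plug->E->R->H->L->H->refl->D->L'->E->R'->F->plug->F
Final: ciphertext=ABBFCBF, RIGHT=3, LEFT=6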